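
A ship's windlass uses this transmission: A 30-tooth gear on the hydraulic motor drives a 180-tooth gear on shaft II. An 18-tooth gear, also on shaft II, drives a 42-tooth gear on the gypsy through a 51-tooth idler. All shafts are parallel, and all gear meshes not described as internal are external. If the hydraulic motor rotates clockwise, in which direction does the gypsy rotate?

the hydraulic motor → shaft II: external mesh, 1 reversal → CCW.
shaft II → the gypsy: driver → idler → driven is 2 external meshes, 2 reversals → CCW.
3 reversals in total — an odd number — so the gypsy turns opposite to the hydraulic motor.

counterclockwise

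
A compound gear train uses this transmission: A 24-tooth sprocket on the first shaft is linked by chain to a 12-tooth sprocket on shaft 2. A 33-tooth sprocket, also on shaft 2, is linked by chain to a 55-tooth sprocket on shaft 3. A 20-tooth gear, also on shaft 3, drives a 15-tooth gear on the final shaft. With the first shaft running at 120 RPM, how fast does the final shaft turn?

192 RPM

Chain: ratio = 12/24 = 0.5, so shaft 2 turns at 120 / 0.5 = 240 RPM.
Chain: ratio = 55/33 = 1.6667, so shaft 3 turns at 240 / 1.6667 = 144 RPM.
Gear mesh: ratio = 15/20 = 0.75, so the final shaft turns at 144 / 0.75 = 192 RPM.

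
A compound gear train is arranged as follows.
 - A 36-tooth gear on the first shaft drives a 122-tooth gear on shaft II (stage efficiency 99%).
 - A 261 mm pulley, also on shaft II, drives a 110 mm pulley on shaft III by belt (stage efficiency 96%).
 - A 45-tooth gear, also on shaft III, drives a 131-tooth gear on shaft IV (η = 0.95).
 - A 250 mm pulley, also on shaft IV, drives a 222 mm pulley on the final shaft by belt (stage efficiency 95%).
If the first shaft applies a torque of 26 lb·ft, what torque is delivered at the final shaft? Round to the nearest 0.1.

82.3 lb·ft

gear mesh 122/36 = 3.3889 → τ = 26·3.3889·0.99 = 87.23 lb·ft
belt 110/261 = 0.42146 → τ = 87.23·0.42146·0.96 = 35.293 lb·ft
gear mesh 131/45 = 2.9111 → τ = 35.293·2.9111·0.95 = 97.605 lb·ft
belt 222/250 = 0.888 → τ = 97.605·0.888·0.95 = 82.34 lb·ft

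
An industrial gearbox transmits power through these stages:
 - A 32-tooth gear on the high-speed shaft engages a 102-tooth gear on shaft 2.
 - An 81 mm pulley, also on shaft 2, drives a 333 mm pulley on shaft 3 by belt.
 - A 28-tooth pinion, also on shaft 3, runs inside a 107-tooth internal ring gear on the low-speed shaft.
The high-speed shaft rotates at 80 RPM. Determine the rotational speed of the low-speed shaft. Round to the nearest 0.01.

Gear mesh: ratio = 102/32 = 3.1875, so shaft 2 turns at 80 / 3.1875 = 25.098 RPM.
Belt: ratio = 333/81 = 4.1111, so shaft 3 turns at 25.098 / 4.1111 = 6.1049 RPM.
Internal gear: ratio = 107/28 = 3.8214, so the low-speed shaft turns at 6.1049 / 3.8214 = 1.5976 RPM.

1.60 RPM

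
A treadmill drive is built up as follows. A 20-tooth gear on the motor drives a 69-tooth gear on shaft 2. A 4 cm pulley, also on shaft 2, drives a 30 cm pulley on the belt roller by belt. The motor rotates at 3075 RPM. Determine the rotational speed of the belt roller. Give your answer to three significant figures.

the motor → shaft 2 (gear mesh, 69/20): 3075 ÷ 3.45 = 891.3 RPM
shaft 2 → the belt roller (belt, 30/4): 891.3 ÷ 7.5 = 118.84 RPM

119 RPM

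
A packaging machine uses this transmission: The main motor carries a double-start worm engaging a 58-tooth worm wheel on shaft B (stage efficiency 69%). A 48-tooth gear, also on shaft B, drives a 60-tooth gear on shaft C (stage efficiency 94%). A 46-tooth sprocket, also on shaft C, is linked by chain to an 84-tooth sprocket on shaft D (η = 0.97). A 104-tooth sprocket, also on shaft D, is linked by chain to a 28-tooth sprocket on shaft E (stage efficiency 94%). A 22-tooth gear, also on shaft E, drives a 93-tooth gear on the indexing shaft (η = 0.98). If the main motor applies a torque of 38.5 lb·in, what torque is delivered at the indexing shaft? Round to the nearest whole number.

After the worm (58/2): 38.5 × 29 × 0.69 = 770.38 lb·in
After the gear mesh (60/48): 770.38 × 1.25 × 0.94 = 905.2 lb·in
After the chain (84/46): 905.2 × 1.8261 × 0.97 = 1603.4 lb·in
After the chain (28/104): 1603.4 × 0.26923 × 0.94 = 405.78 lb·in
After the gear mesh (93/22): 405.78 × 4.2273 × 0.98 = 1681 lb·in

1681 lb·in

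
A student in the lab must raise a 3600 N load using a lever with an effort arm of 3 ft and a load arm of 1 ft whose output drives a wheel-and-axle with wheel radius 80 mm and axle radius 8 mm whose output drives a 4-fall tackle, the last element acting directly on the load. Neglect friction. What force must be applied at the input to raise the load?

Lever MA = effort arm / load arm = 3/1 = 3.
Wheel-and-axle MA = R/r = 80/8 = 10.
Block-and-tackle MA = number of supporting rope parts = 4.
Combined ideal MA = 3 × 10 × 4 = 120.
Effort = load / MA = 3600 / 120 = 30 N.

30 N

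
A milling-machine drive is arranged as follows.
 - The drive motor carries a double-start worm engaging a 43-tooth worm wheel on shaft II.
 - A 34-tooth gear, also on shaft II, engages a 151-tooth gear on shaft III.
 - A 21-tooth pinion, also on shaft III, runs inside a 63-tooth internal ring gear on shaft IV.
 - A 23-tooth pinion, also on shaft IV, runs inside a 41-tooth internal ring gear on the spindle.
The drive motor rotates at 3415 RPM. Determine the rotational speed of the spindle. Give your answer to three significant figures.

6.69 RPM

Worm: ratio = 43/2 = 21.5, so shaft II turns at 3415 / 21.5 = 158.84 RPM.
Gear mesh: ratio = 151/34 = 4.4412, so shaft III turns at 158.84 / 4.4412 = 35.765 RPM.
Internal gear: ratio = 63/21 = 3, so shaft IV turns at 35.765 / 3 = 11.922 RPM.
Internal gear: ratio = 41/23 = 1.7826, so the spindle turns at 11.922 / 1.7826 = 6.6877 RPM.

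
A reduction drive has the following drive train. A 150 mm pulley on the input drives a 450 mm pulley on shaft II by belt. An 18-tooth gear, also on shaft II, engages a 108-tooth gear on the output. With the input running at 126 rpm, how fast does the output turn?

belt 450/150 = 3 → 126/3 = 42 rpm
gear mesh 108/18 = 6 → 42/6 = 7 rpm

7 rpm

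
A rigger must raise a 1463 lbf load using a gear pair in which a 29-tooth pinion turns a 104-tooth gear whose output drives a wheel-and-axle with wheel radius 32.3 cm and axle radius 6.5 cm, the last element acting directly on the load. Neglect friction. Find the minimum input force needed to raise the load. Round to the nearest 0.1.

Gear pair MA = 104/29 = 3.5862.
Wheel-and-axle MA = R/r = 32.3/6.5 = 4.9692.
Combined ideal MA = 3.5862 × 4.9692 = 17.821.
Effort = load / MA = 1463 / 17.821 = 82.096 lbf.

82.1 lbf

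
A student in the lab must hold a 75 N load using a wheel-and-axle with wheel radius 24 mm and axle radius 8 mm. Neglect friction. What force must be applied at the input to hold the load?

Wheel-and-axle MA = R/r = 24/8 = 3.
Effort = load / MA = 75 / 3 = 25 N.

25 N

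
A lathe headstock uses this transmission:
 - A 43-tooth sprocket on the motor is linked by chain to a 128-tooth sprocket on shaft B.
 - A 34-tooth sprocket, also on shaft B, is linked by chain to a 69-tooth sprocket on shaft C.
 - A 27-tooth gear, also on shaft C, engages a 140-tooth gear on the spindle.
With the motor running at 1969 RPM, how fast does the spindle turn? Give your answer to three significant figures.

the motor → shaft B (chain, 128/43): 1969 ÷ 2.9767 = 661.46 RPM
shaft B → shaft C (chain, 69/34): 661.46 ÷ 2.0294 = 325.94 RPM
shaft C → the spindle (gear mesh, 140/27): 325.94 ÷ 5.1852 = 62.859 RPM

62.9 RPM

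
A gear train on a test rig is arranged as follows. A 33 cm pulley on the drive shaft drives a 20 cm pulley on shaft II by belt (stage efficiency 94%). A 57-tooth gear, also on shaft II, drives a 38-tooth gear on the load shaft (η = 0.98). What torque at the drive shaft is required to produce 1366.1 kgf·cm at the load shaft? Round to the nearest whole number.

3670 kgf·cm

Overall ratio R = 0.60606 × 0.66667 = 0.40404; overall efficiency η = 0.94 × 0.98 = 0.9212.
Input torque = output torque / (R × η) = 1366.1 / (0.40404 × 0.9212) = 3670.3 kgf·cm.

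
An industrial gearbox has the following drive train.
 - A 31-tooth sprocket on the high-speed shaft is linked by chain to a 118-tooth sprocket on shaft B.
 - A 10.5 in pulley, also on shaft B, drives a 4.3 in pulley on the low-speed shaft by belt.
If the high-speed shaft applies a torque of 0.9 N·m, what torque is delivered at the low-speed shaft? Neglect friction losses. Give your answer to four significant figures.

After the chain (118/31): 0.9 × 3.8065 = 3.4258 N·m
After the belt (4.3/10.5): 3.4258 × 0.40952 = 1.4029 N·m

1.403 N·m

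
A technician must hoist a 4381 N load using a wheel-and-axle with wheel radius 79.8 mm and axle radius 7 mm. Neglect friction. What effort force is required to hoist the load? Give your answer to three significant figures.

384 N

Wheel-and-axle MA = R/r = 79.8/7 = 11.4.
Effort = load / MA = 4381 / 11.4 = 384.3 N.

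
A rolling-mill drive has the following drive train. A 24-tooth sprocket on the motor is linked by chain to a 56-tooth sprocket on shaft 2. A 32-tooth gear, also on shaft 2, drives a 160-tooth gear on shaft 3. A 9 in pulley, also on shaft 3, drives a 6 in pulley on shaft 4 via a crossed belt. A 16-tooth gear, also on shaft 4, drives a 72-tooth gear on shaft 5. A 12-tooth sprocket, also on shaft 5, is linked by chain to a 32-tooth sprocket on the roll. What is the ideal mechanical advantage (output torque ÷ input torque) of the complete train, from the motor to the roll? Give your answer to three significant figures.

Each stage contributes driven/driver: chain 56/24 = 2.3333, gear mesh 160/32 = 5, belt 6/9 = 0.66667, gear mesh 72/16 = 4.5, chain 32/12 = 2.6667.
Overall: 2.3333 × 5 × 0.66667 × 4.5 × 2.6667 = 93.333.

93.3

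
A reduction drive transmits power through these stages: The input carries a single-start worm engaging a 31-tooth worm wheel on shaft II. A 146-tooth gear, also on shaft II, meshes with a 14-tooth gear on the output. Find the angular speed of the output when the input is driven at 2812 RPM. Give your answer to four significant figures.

worm 31/1 = 31 → 2812/31 = 90.71 RPM
gear mesh 14/146 = 0.09589 → 90.71/0.09589 = 945.97 RPM

946.0 RPM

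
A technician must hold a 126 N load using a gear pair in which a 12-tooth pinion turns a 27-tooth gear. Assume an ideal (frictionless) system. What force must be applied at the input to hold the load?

Gear pair MA = 27/12 = 2.25.
Effort = load / MA = 126 / 2.25 = 56 N.

56 N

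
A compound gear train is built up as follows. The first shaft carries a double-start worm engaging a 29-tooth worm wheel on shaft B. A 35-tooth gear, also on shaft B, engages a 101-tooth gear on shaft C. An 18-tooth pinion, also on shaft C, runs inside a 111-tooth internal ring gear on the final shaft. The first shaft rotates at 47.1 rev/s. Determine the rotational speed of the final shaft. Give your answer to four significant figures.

worm 29/2 = 14.5 → 47.1/14.5 = 3.2483 rev/s
gear mesh 101/35 = 2.8857 → 3.2483/2.8857 = 1.1256 rev/s
internal gear 111/18 = 6.1667 → 1.1256/6.1667 = 0.18254 rev/s

0.1825 rev/s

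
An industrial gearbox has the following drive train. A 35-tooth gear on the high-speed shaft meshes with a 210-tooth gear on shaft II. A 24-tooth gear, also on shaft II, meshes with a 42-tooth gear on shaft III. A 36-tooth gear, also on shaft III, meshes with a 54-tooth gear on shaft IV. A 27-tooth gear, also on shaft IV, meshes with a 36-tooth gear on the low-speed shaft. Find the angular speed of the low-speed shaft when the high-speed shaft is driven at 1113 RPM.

Gear mesh: ratio = 210/35 = 6, so shaft II turns at 1113 / 6 = 185.5 RPM.
Gear mesh: ratio = 42/24 = 1.75, so shaft III turns at 185.5 / 1.75 = 106 RPM.
Gear mesh: ratio = 54/36 = 1.5, so shaft IV turns at 106 / 1.5 = 70.667 RPM.
Gear mesh: ratio = 36/27 = 1.3333, so the low-speed shaft turns at 70.667 / 1.3333 = 53 RPM.

53 RPM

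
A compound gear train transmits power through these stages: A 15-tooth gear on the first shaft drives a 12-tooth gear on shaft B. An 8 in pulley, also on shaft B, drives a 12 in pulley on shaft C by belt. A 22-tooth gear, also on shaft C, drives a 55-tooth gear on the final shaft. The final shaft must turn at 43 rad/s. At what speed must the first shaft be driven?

Overall ratio R = 0.8 × 1.5 × 2.5 = 3.
Required input speed = output speed × R = 43 × 3 = 129 rad/s.

129 rad/s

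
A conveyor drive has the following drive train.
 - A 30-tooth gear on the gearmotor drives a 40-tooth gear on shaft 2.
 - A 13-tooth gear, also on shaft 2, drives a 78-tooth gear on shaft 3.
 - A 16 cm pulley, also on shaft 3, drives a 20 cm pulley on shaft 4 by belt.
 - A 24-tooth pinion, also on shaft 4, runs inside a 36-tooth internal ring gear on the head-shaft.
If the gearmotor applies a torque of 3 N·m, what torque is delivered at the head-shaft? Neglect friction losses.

After the gear mesh (40/30): 3 × 1.3333 = 4 N·m
After the gear mesh (78/13): 4 × 6 = 24 N·m
After the belt (20/16): 24 × 1.25 = 30 N·m
After the internal gear (36/24): 30 × 1.5 = 45 N·m

45 N·m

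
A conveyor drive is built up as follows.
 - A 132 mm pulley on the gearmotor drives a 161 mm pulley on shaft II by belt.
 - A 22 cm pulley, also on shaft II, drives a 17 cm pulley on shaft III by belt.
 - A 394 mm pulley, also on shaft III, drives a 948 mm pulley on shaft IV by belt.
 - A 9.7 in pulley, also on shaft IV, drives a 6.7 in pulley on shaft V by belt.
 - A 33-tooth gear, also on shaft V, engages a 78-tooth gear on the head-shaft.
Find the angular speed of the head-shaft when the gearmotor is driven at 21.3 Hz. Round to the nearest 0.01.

5.75 Hz

Belt: ratio = 161/132 = 1.2197, so shaft II turns at 21.3 / 1.2197 = 17.463 Hz.
Belt: ratio = 17/22 = 0.77273, so shaft III turns at 17.463 / 0.77273 = 22.6 Hz.
Belt: ratio = 948/394 = 2.4061, so shaft IV turns at 22.6 / 2.4061 = 9.3927 Hz.
Belt: ratio = 6.7/9.7 = 0.69072, so shaft V turns at 9.3927 / 0.69072 = 13.598 Hz.
Gear mesh: ratio = 78/33 = 2.3636, so the head-shaft turns at 13.598 / 2.3636 = 5.7531 Hz.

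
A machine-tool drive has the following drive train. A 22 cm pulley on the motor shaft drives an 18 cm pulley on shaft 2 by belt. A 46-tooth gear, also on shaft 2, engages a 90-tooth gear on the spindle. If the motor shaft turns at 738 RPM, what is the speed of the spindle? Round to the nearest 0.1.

461.0 RPM

the motor shaft → shaft 2 (belt, 18/22): 738 ÷ 0.81818 = 902 RPM
shaft 2 → the spindle (gear mesh, 90/46): 902 ÷ 1.9565 = 461.02 RPM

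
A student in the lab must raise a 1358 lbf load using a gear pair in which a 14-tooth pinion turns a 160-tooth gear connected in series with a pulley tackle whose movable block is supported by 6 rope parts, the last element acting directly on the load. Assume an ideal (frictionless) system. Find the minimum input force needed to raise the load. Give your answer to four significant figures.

19.80 lbf

Gear pair MA = 160/14 = 11.429.
Block-and-tackle MA = number of supporting rope parts = 6.
Combined ideal MA = 11.429 × 6 = 68.571.
Effort = load / MA = 1358 / 68.571 = 19.804 lbf.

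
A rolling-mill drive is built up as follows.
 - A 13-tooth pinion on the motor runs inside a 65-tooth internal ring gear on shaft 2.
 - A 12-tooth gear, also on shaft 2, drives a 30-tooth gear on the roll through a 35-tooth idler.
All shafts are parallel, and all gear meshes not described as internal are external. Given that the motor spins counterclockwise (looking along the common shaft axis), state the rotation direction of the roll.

counterclockwise

the motor → shaft 2: internal mesh, same direction → CCW.
shaft 2 → the roll: driver → idler → driven is 2 external meshes, 2 reversals → CCW.
2 reversals in total — an even number — so the roll turns the same way as the motor.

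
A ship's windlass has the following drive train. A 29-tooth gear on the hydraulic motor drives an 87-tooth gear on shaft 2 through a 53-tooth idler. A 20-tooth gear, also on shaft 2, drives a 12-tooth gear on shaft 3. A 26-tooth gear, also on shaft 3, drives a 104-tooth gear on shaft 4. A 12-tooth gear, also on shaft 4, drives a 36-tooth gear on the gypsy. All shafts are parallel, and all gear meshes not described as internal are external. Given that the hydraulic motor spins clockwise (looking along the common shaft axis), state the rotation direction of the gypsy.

counterclockwise

the hydraulic motor → shaft 2: driver → idler → driven is 2 external meshes, 2 reversals → CW.
shaft 2 → shaft 3: external mesh, 1 reversal → CCW.
shaft 3 → shaft 4: external mesh, 1 reversal → CW.
shaft 4 → the gypsy: external mesh, 1 reversal → CCW.
5 reversals in total — an odd number — so the gypsy turns opposite to the hydraulic motor.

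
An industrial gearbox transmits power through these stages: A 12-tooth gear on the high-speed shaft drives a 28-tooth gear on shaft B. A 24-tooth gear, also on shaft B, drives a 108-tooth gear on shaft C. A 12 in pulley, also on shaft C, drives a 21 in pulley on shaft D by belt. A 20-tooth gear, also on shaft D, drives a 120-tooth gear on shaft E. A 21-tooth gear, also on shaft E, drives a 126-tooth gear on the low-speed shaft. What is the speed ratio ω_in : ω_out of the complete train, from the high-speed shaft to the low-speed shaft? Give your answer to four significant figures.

661.5

Each stage contributes driven/driver: gear mesh 28/12 = 2.3333, gear mesh 108/24 = 4.5, belt 21/12 = 1.75, gear mesh 120/20 = 6, gear mesh 126/21 = 6.
Overall: 2.3333 × 4.5 × 1.75 × 6 × 6 = 661.5.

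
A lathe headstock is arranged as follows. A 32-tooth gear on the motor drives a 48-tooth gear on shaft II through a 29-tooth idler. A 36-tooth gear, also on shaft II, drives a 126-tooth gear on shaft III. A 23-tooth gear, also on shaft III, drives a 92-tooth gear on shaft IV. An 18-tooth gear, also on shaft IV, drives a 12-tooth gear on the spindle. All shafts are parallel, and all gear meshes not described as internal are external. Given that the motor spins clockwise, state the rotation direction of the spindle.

the motor → shaft II: driver → idler → driven is 2 external meshes, 2 reversals → CW.
shaft II → shaft III: external mesh, 1 reversal → CCW.
shaft III → shaft IV: external mesh, 1 reversal → CW.
shaft IV → the spindle: external mesh, 1 reversal → CCW.
5 reversals in total — an odd number — so the spindle turns opposite to the motor.

counterclockwise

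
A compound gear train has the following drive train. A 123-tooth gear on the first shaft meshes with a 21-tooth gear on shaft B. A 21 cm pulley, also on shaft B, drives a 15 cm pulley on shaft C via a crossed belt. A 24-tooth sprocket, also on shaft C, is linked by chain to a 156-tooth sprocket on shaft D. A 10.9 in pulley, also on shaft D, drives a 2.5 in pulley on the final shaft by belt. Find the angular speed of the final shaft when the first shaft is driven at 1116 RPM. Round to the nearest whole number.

6138 RPM

the first shaft → shaft B (gear mesh, 21/123): 1116 ÷ 0.17073 = 6536.6 RPM
shaft B → shaft C (belt, 15/21): 6536.6 ÷ 0.71429 = 9151.2 RPM
shaft C → shaft D (chain, 156/24): 9151.2 ÷ 6.5 = 1407.9 RPM
shaft D → the final shaft (belt, 2.5/10.9): 1407.9 ÷ 0.22936 = 6138.3 RPM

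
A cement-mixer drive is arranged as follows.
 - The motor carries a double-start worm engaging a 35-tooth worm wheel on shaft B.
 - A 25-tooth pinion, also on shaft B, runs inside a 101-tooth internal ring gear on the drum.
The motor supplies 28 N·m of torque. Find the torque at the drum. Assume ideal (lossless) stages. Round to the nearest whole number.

Worm: ratio = 35/2 = 17.5; torque at shaft B = 28 × 17.5 = 490 N·m.
Internal gear: ratio = 101/25 = 4.04; torque at the drum = 490 × 4.04 = 1979.6 N·m.

1980 N·m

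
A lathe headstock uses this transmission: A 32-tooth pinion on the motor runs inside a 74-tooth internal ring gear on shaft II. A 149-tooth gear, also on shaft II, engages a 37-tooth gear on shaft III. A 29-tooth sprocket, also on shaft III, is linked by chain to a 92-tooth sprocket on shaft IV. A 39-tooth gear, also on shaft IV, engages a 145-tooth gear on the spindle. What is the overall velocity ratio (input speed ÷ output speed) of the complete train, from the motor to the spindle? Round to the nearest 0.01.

6.77

Each stage contributes driven/driver: internal gear 74/32 = 2.3125, gear mesh 37/149 = 0.24832, chain 92/29 = 3.1724, gear mesh 145/39 = 3.7179.
Overall: 2.3125 × 0.24832 × 3.1724 × 3.7179 = 6.7731.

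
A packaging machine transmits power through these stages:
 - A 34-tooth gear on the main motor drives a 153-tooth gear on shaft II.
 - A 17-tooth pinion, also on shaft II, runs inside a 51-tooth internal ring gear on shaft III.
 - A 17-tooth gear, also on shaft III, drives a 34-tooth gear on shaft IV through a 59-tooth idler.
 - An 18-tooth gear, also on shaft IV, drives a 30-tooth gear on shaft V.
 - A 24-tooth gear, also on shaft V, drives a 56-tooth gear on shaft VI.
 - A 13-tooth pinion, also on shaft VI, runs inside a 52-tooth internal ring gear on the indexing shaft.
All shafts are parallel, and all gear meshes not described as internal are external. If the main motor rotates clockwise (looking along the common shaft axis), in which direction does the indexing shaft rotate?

the main motor → shaft II: external mesh, 1 reversal → CCW.
shaft II → shaft III: internal mesh, same direction → CCW.
shaft III → shaft IV: driver → idler → driven is 2 external meshes, 2 reversals → CCW.
shaft IV → shaft V: external mesh, 1 reversal → CW.
shaft V → shaft VI: external mesh, 1 reversal → CCW.
shaft VI → the indexing shaft: internal mesh, same direction → CCW.
5 reversals in total — an odd number — so the indexing shaft turns opposite to the main motor.

anticlockwise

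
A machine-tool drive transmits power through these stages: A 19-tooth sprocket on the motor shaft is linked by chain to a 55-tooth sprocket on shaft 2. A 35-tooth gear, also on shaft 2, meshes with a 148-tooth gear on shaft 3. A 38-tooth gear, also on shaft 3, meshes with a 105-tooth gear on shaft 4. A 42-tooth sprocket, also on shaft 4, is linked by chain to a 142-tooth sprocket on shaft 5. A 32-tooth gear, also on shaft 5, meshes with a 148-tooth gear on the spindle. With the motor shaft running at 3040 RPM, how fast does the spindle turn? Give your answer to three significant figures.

5.75 RPM

chain 55/19 = 2.8947 → 3040/2.8947 = 1050.2 RPM
gear mesh 148/35 = 4.2286 → 1050.2/4.2286 = 248.35 RPM
gear mesh 105/38 = 2.7632 → 248.35/2.7632 = 89.88 RPM
chain 142/42 = 3.381 → 89.88/3.381 = 26.584 RPM
gear mesh 148/32 = 4.625 → 26.584/4.625 = 5.748 RPM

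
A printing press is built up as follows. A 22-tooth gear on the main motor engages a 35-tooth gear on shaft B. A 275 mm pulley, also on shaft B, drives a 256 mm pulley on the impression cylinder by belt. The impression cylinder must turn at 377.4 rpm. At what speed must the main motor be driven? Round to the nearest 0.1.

Overall ratio R = 1.5909 × 0.93091 = 1.481.
Required input speed = output speed × R = 377.4 × 1.481 = 558.93 rpm.

558.9 rpm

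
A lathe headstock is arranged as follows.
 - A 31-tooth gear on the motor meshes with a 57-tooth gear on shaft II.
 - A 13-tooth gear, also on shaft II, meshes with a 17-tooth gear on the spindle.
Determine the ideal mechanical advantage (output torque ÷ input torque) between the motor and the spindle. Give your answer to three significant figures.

Each stage contributes driven/driver: gear mesh 57/31 = 1.8387, gear mesh 17/13 = 1.3077.
Overall: 1.8387 × 1.3077 = 2.4045.

2.40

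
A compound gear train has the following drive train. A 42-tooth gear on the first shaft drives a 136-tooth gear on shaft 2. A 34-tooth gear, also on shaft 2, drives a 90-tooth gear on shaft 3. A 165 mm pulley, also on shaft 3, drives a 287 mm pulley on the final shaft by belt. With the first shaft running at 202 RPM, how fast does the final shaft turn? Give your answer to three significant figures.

13.5 RPM

Gear mesh: ratio = 136/42 = 3.2381, so shaft 2 turns at 202 / 3.2381 = 62.382 RPM.
Gear mesh: ratio = 90/34 = 2.6471, so shaft 3 turns at 62.382 / 2.6471 = 23.567 RPM.
Belt: ratio = 287/165 = 1.7394, so the final shaft turns at 23.567 / 1.7394 = 13.549 RPM.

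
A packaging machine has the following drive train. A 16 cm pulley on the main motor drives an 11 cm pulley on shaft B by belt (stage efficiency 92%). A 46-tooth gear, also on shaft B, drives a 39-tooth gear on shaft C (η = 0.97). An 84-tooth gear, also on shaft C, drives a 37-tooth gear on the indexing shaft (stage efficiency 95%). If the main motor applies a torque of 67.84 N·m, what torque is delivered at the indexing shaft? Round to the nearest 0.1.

14.8 N·m

After the belt (11/16): 67.84 × 0.6875 × 0.92 = 42.909 N·m
After the gear mesh (39/46): 42.909 × 0.84783 × 0.97 = 35.288 N·m
After the gear mesh (37/84): 35.288 × 0.44048 × 0.95 = 14.766 N·m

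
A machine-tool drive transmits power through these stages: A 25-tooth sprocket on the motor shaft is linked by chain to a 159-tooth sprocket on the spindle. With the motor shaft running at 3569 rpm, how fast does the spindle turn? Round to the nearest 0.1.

chain 159/25 = 6.36 → 3569/6.36 = 561.16 rpm

561.2 rpm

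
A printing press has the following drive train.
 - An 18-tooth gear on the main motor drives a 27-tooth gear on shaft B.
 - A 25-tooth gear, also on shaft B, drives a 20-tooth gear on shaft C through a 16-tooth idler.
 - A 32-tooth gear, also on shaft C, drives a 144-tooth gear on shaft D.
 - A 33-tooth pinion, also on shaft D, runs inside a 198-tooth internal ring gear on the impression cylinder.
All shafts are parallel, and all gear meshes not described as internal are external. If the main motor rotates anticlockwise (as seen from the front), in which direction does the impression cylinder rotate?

the main motor → shaft B: external mesh, 1 reversal → CW.
shaft B → shaft C: driver → idler → driven is 2 external meshes, 2 reversals → CW.
shaft C → shaft D: external mesh, 1 reversal → CCW.
shaft D → the impression cylinder: internal mesh, same direction → CCW.
4 reversals in total — an even number — so the impression cylinder turns the same way as the main motor.

anticlockwise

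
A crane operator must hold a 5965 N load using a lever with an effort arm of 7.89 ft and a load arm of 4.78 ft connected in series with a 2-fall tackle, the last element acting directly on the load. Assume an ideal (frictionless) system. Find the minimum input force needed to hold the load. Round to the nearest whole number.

Lever MA = effort arm / load arm = 7.89/4.78 = 1.6506.
Block-and-tackle MA = number of supporting rope parts = 2.
Combined ideal MA = 1.6506 × 2 = 3.3013.
Effort = load / MA = 5965 / 3.3013 = 1806.9 N.

1807 N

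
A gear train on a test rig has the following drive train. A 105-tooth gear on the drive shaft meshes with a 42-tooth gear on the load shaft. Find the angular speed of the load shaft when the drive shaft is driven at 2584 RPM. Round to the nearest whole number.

gear mesh 42/105 = 0.4 → 2584/0.4 = 6460 RPM

6460 RPM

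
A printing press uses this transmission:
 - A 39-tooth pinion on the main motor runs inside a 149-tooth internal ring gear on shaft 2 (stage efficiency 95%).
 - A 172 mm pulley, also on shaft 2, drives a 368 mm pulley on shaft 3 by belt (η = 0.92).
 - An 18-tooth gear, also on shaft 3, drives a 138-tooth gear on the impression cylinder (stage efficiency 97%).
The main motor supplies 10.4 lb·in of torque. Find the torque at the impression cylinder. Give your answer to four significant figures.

552.5 lb·in

After the internal gear (149/39): 10.4 × 3.8205 × 0.95 = 37.747 lb·in
After the belt (368/172): 37.747 × 2.1395 × 0.92 = 74.299 lb·in
After the gear mesh (138/18): 74.299 × 7.6667 × 0.97 = 552.54 lb·in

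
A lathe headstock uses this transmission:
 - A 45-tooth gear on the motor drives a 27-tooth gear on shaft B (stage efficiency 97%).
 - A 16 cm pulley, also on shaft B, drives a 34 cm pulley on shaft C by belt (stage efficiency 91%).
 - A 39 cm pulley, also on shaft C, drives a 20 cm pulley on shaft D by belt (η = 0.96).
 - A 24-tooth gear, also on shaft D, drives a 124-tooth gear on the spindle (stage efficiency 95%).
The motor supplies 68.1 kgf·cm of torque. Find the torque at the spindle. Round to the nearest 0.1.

Gear mesh: ratio = 27/45 = 0.6; torque at shaft B = 68.1 × 0.6 × 0.97 = 39.634 kgf·cm.
Belt: ratio = 34/16 = 2.125; torque at shaft C = 39.634 × 2.125 × 0.91 = 76.643 kgf·cm.
Belt: ratio = 20/39 = 0.51282; torque at shaft D = 76.643 × 0.51282 × 0.96 = 37.732 kgf·cm.
Gear mesh: ratio = 124/24 = 5.1667; torque at the spindle = 37.732 × 5.1667 × 0.95 = 185.2 kgf·cm.

185.2 kgf·cm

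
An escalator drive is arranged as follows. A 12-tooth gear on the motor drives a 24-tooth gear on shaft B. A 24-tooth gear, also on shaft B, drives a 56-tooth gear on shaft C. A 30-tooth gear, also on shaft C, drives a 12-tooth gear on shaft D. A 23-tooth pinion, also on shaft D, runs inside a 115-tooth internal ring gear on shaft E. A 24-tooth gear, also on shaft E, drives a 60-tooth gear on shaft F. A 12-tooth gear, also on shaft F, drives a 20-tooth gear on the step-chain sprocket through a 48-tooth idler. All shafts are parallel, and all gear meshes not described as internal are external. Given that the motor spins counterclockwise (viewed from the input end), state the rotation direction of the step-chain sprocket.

the motor → shaft B: external mesh, 1 reversal → CW.
shaft B → shaft C: external mesh, 1 reversal → CCW.
shaft C → shaft D: external mesh, 1 reversal → CW.
shaft D → shaft E: internal mesh, same direction → CW.
shaft E → shaft F: external mesh, 1 reversal → CCW.
shaft F → the step-chain sprocket: driver → idler → driven is 2 external meshes, 2 reversals → CCW.
6 reversals in total — an even number — so the step-chain sprocket turns the same way as the motor.

counterclockwise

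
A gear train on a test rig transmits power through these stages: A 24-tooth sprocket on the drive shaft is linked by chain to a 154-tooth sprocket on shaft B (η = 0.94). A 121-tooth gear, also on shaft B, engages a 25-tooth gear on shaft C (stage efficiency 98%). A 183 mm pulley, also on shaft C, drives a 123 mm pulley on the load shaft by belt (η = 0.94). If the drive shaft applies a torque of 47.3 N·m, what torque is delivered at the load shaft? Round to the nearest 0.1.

Chain: ratio = 154/24 = 6.4167; torque at shaft B = 47.3 × 6.4167 × 0.94 = 285.3 N·m.
Gear mesh: ratio = 25/121 = 0.20661; torque at shaft C = 285.3 × 0.20661 × 0.98 = 57.767 N·m.
Belt: ratio = 123/183 = 0.67213; torque at the load shaft = 57.767 × 0.67213 × 0.94 = 36.497 N·m.

36.5 N·m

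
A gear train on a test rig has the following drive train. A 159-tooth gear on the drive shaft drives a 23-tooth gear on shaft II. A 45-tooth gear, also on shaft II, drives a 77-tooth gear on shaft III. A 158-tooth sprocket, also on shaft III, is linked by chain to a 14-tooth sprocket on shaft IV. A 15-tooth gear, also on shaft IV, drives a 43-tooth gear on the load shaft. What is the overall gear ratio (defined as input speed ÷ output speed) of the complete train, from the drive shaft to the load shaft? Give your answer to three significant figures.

Each stage contributes driven/driver: gear mesh 23/159 = 0.14465, gear mesh 77/45 = 1.7111, chain 14/158 = 0.088608, gear mesh 43/15 = 2.8667.
Overall: 0.14465 × 1.7111 × 0.088608 × 2.8667 = 0.062872.

0.0629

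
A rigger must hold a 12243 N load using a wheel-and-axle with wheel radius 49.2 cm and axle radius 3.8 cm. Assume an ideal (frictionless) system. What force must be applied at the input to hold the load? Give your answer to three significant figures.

946 N

Wheel-and-axle MA = R/r = 49.2/3.8 = 12.947.
Effort = load / MA = 12243 / 12.947 = 945.6 N.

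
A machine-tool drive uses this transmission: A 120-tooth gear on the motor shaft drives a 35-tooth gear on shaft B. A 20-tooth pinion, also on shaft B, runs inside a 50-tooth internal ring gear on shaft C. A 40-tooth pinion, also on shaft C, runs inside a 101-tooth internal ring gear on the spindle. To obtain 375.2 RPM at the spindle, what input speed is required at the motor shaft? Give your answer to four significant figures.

Overall ratio R = 0.29167 × 2.5 × 2.525 = 1.8411.
Required input speed = output speed × R = 375.2 × 1.8411 = 690.8 RPM.

690.8 RPM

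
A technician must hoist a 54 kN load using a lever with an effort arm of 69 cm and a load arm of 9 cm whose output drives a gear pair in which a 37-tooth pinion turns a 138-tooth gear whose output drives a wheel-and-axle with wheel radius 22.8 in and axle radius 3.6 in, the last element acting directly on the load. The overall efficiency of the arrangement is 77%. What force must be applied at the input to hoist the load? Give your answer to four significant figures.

0.3872 kN

Lever MA = effort arm / load arm = 69/9 = 7.6667.
Gear pair MA = 138/37 = 3.7297.
Wheel-and-axle MA = R/r = 22.8/3.6 = 6.3333.
Combined ideal MA = 7.6667 × 3.7297 × 6.3333 = 181.1.
Actual MA = 181.1 × 0.77 = 139.45.
Effort = load / actual MA = 54 / 139.45 = 0.38725 kN.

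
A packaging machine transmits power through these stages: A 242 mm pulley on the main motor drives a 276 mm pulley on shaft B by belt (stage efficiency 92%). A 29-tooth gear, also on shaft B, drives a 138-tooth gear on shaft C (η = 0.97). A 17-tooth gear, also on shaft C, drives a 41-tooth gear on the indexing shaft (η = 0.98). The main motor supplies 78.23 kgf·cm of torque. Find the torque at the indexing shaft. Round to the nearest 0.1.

895.5 kgf·cm

Belt: ratio = 276/242 = 1.1405; torque at shaft B = 78.23 × 1.1405 × 0.92 = 82.083 kgf·cm.
Gear mesh: ratio = 138/29 = 4.7586; torque at shaft C = 82.083 × 4.7586 × 0.97 = 378.89 kgf·cm.
Gear mesh: ratio = 41/17 = 2.4118; torque at the indexing shaft = 378.89 × 2.4118 × 0.98 = 895.51 kgf·cm.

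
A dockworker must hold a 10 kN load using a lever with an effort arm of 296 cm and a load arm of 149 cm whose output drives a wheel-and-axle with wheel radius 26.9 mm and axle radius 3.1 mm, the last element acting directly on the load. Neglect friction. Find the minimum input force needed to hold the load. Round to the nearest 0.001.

Lever MA = effort arm / load arm = 296/149 = 1.9866.
Wheel-and-axle MA = R/r = 26.9/3.1 = 8.6774.
Combined ideal MA = 1.9866 × 8.6774 = 17.238.
Effort = load / MA = 10 / 17.238 = 0.5801 kN.

0.580 kN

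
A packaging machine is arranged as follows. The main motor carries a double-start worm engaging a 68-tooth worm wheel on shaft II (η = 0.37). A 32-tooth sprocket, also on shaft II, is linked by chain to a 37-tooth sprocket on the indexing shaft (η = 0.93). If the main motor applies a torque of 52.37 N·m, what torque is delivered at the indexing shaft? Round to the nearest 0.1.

708.4 N·m

worm 68/2 = 34 → τ = 52.37·34·0.37 = 658.81 N·m
chain 37/32 = 1.1562 → τ = 658.81·1.1562·0.93 = 708.43 N·m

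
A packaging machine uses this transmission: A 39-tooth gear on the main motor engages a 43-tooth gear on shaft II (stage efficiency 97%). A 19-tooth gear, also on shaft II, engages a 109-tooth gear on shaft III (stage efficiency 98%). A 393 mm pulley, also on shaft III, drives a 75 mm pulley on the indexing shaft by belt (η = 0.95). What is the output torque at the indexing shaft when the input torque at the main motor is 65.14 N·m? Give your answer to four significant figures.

71.01 N·m

After the gear mesh (43/39): 65.14 × 1.1026 × 0.97 = 69.666 N·m
After the gear mesh (109/19): 69.666 × 5.7368 × 0.98 = 391.67 N·m
After the belt (75/393): 391.67 × 0.19084 × 0.95 = 71.009 N·m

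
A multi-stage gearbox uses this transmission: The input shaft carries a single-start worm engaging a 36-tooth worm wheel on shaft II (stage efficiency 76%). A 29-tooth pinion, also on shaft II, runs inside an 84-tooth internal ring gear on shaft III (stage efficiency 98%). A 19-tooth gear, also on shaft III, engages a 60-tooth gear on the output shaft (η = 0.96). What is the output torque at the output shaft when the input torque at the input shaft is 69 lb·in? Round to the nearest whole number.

16246 lb·in

Worm: ratio = 36/1 = 36; torque at shaft II = 69 × 36 × 0.76 = 1887.8 lb·in.
Internal gear: ratio = 84/29 = 2.8966; torque at shaft III = 1887.8 × 2.8966 × 0.98 = 5358.9 lb·in.
Gear mesh: ratio = 60/19 = 3.1579; torque at the output shaft = 5358.9 × 3.1579 × 0.96 = 16246 lb·in.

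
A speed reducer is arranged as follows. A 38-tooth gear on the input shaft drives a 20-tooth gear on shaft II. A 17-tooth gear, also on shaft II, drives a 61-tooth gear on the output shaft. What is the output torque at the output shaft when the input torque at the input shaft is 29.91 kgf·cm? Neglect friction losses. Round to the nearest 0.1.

Gear mesh: ratio = 20/38 = 0.52632; torque at shaft II = 29.91 × 0.52632 = 15.742 kgf·cm.
Gear mesh: ratio = 61/17 = 3.5882; torque at the output shaft = 15.742 × 3.5882 = 56.486 kgf·cm.

56.5 kgf·cm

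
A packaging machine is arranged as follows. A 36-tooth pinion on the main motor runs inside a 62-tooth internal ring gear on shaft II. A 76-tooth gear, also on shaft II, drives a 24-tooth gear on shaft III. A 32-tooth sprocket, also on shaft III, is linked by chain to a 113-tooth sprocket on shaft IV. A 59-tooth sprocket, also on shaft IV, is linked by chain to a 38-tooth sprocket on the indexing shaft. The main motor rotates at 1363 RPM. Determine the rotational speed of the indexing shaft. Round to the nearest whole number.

Internal gear: ratio = 62/36 = 1.7222, so shaft II turns at 1363 / 1.7222 = 791.42 RPM.
Gear mesh: ratio = 24/76 = 0.31579, so shaft III turns at 791.42 / 0.31579 = 2506.2 RPM.
Chain: ratio = 113/32 = 3.5312, so shaft IV turns at 2506.2 / 3.5312 = 709.71 RPM.
Chain: ratio = 38/59 = 0.64407, so the indexing shaft turns at 709.71 / 0.64407 = 1101.9 RPM.

1102 RPM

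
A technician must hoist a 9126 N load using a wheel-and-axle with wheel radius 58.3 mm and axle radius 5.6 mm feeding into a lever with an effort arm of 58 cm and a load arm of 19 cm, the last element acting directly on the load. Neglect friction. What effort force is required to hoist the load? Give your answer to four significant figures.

287.2 N

Wheel-and-axle MA = R/r = 58.3/5.6 = 10.411.
Lever MA = effort arm / load arm = 58/19 = 3.0526.
Combined ideal MA = 10.411 × 3.0526 = 31.78.
Effort = load / MA = 9126 / 31.78 = 287.16 N.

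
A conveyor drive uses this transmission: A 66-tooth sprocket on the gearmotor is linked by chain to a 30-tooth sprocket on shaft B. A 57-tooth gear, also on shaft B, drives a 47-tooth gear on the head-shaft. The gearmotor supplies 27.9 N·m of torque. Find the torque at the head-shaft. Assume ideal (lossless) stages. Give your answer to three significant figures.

10.5 N·m

Chain: ratio = 30/66 = 0.45455; torque at shaft B = 27.9 × 0.45455 = 12.682 N·m.
Gear mesh: ratio = 47/57 = 0.82456; torque at the head-shaft = 12.682 × 0.82456 = 10.457 N·m.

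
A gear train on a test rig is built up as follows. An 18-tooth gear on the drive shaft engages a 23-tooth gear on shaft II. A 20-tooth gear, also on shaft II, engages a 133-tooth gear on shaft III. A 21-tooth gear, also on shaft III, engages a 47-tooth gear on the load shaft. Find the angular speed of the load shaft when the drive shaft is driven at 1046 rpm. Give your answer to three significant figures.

gear mesh 23/18 = 1.2778 → 1046/1.2778 = 818.61 rpm
gear mesh 133/20 = 6.65 → 818.61/6.65 = 123.1 rpm
gear mesh 47/21 = 2.2381 → 123.1/2.2381 = 55.002 rpm

55.0 rpm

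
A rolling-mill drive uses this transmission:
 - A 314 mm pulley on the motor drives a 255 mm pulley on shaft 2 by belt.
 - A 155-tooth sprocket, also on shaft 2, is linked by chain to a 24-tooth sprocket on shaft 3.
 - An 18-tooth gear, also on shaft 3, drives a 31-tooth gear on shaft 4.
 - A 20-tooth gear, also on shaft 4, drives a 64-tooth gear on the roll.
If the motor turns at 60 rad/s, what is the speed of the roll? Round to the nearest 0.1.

the motor → shaft 2 (belt, 255/314): 60 ÷ 0.8121 = 73.882 rad/s
shaft 2 → shaft 3 (chain, 24/155): 73.882 ÷ 0.15484 = 477.16 rad/s
shaft 3 → shaft 4 (gear mesh, 31/18): 477.16 ÷ 1.7222 = 277.06 rad/s
shaft 4 → the roll (gear mesh, 64/20): 277.06 ÷ 3.2 = 86.581 rad/s

86.6 rad/s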